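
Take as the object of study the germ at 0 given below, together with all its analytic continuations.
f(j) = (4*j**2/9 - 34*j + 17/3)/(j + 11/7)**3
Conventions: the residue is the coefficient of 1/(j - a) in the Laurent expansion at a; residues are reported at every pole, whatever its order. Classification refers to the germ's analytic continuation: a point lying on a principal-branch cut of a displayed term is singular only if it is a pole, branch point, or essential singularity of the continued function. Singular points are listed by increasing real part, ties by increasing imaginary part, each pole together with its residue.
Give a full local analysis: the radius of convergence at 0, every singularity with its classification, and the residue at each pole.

Denominator factor (j + 11/7)^3: pole of order 3 at -11/7, modulus 11/7.
The radius of convergence is the smallest modulus among the singular points: 11/7.
At the order-3 pole -11/7 set g(j) = (j - (-11/7))^3*f(j) = 4*j**2/9 - 34*j + 17/3.
Order-3 pole: residue = g''(a)/2; g''(-11/7) = 8/9, so the residue is 4/9.

Radius of convergence at 0: 11/7.
At -11/7: a pole of order 3; residue 4/9.


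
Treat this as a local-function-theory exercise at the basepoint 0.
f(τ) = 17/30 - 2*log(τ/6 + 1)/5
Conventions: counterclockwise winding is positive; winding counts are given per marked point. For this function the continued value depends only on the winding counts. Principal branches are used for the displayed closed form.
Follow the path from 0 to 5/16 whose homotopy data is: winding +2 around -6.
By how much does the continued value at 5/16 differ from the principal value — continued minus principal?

The rational part is single-valued and drops out of the difference; each branch term changes only by its own monodromy.
(-2/5)*log(1 - τ/(-6)): each positive loop around -6 adds 2*pi*i to the log, so winding +2 contributes (-2/5)*(2)*2*pi*i = -(8/5)*pi*i.
Summing the contributions at τ = 5/16 gives -(8/5)*pi*i.

Continued minus principal equals -(8/5)*pi*i.


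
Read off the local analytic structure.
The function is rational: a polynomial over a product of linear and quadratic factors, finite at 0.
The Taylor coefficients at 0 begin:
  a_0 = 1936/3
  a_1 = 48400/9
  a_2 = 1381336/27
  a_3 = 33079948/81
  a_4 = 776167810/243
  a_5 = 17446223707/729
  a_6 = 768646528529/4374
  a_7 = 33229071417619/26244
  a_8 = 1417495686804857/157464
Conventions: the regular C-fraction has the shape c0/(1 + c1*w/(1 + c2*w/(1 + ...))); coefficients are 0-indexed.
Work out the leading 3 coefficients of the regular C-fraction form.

The regular C-fraction coefficients are [1936/3, -25/3, -59/50].

Taylor coefficients (read off): a_0 = 1936/3, a_1 = 48400/9, a_2 = 1381336/27.
c0 = a_0 = 1936/3. Peel one level at a time: if S = 1 + c*w/S' with S'(0) = 1, then c is the w-coefficient of S and S' = c*w/(S - 1).
S_1 = c0/f = 1 + (-25/3)*w + (-59/6)*w^2 + ...; c1 = -25/3.
S_2 = c1*w/(S_1 - 1) = 1 + (-59/50)*w + ...; c2 = -59/50.


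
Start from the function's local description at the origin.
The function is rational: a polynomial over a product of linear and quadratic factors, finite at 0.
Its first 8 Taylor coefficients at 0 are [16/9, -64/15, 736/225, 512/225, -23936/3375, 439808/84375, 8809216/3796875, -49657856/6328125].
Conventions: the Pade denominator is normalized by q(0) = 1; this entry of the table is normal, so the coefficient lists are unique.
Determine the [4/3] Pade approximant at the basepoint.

Taylor coefficients needed (read off): a_0 = 16/9, a_1 = -64/15, a_2 = 736/225, a_3 = 512/225, a_4 = -23936/3375, a_5 = 439808/84375, a_6 = 8809216/3796875, a_7 = -49657856/6328125.
Write the denominator as Q(x) = 1 + q1*x + q2*x^2 + q3*x^3. Requiring Q*f - P = O(x^8) with deg P <= 4 kills the coefficients of x^5..x^7 in Q*f:
  x^5: a_5 + q1*a_4 + q2*a_3 + q3*a_2 = 0, i.e. 439808/84375 + (-23936/3375)*q1 + (512/225)*q2 + (736/225)*q3 = 0.
  x^6: a_6 + q1*a_5 + q2*a_4 + q3*a_3 = 0, i.e. 8809216/3796875 + (439808/84375)*q1 + (-23936/3375)*q2 + (512/225)*q3 = 0.
  x^7: a_7 + q1*a_6 + q2*a_5 + q3*a_4 = 0, i.e. -49657856/6328125 + (8809216/3796875)*q1 + (439808/84375)*q2 + (-23936/3375)*q3 = 0.
Solving this linear system: q1 = 3758587308/2320873795, q2 = 182094564038/104439320775, q3 = 368040469984/522196603875.
The numerator is Q*f truncated at degree 4: P0 = a_0 = 16/9; P1 = a_1 + q1*a_0 = -1932277120/1392524277; P2 = a_2 + q1*a_1 + q2*a_0 = -20265289600/37598155479; P3 = a_3 + q1*a_2 + q2*a_1 + q3*a_0 = 52143680000/37598155479; P4 = a_4 + q1*a_3 + q2*a_2 + q3*a_1 = -26722600000/37598155479.

The Pade approximant has numerator coefficients [16/9, -1932277120/1392524277, -20265289600/37598155479, 52143680000/37598155479, -26722600000/37598155479]; denominator coefficients [1, 3758587308/2320873795, 182094564038/104439320775, 368040469984/522196603875].


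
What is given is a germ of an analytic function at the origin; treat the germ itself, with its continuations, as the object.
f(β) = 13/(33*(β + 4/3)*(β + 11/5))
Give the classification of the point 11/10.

Denominator factors: β + 11/5 = 33/10 at β = 11/10; β + 4/3 = 73/30 at β = 11/10 — none vanishes.
So the germ continues analytically to 11/10.

The point is a regular point.


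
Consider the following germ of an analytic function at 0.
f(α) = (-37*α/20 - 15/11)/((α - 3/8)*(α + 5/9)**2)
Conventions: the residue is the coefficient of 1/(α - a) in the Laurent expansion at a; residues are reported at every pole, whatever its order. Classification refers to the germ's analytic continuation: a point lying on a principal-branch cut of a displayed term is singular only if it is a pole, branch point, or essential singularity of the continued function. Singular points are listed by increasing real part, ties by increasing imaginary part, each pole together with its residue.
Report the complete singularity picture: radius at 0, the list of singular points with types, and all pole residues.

Denominator factor (α - 3/8): pole of order 1 at 3/8, modulus 3/8.
Denominator factor (α + 5/9)^2: pole of order 2 at -5/9, modulus 5/9.
The radius of convergence is the smallest modulus among the singular points: 3/8.
At the order-2 pole -5/9 set g(α) = (α - (-5/9))^2*f(α) = (-37*α/20 - 15/11)/(α - 3/8).
Order-2 pole: residue = g'(a); g'(-5/9) = 586602/246895, so the residue is 586602/246895.
At the order-1 pole 3/8 set g(α) = (α - (3/8))*f(α) = (-37*α/20 - 15/11)/(α + 5/9)**2.
Simple pole: residue = g(a) at a = 3/8, which is -586602/246895.
List the singular points by increasing real part (a conjugate pair: the negative imaginary part first).

Radius of convergence at 0: 3/8.
At -5/9: a pole of order 2; residue 586602/246895.
At 3/8: a pole of order 1; residue -586602/246895.


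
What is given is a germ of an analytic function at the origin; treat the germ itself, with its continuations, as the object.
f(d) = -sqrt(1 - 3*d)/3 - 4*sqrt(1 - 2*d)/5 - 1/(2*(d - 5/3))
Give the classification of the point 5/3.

The denominator factor d - 5/3 vanishes at 5/3 and appears to the power 1; the numerator there equals -1/2, nonzero, and no other factor vanishes.
The branch terms are analytic at this point.
Hence a pole whose order is the multiplicity, 1.

The point is a pole of order 1.


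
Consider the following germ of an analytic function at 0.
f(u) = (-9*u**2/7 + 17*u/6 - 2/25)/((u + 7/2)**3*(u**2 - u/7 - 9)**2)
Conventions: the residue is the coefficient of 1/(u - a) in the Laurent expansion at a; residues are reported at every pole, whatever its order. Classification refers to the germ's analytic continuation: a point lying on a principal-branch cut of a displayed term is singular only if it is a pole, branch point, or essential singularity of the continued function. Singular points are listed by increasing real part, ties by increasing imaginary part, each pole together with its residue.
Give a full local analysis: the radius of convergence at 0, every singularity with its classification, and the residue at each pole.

Radius of convergence at 0: -1/14 + (1/14)*sqrt(1765).
At -7/2: a pole of order 3; residue -196430768/12403125.
At 1/14 - (1/14)*sqrt(1765): a pole of order 2; residue 98215384/12403125 + (11652761852/61821640125)*sqrt(1765).
At 1/14 + (1/14)*sqrt(1765): a pole of order 2; residue 98215384/12403125 - (11652761852/61821640125)*sqrt(1765).

Denominator factor (u + 7/2)^3: pole of order 3 at -7/2, modulus 7/2.
Denominator factor (u**2 - u/7 - 9)^2: discriminant 1765/49, real irrational roots 1/14 + (1/14)*sqrt(1765) and 1/14 - (1/14)*sqrt(1765); poles of order 2, moduli 1/14 + (1/14)*sqrt(1765) and -1/14 + (1/14)*sqrt(1765).
The radius of convergence is the smallest modulus among the singular points: -1/14 + (1/14)*sqrt(1765).
At the order-3 pole -7/2 set g(u) = (u - (-7/2))^3*f(u) = (-9*u**2/7 + 17*u/6 - 2/25)/(u**2 - u/7 - 9)**2.
Order-3 pole: residue = g''(a)/2; g''(-7/2) = -392861536/12403125, so the residue is -196430768/12403125.
The factor u**2 - u/7 - 9 splits as (u - a)(u - a') with a = 1/14 - (1/14)*sqrt(1765), a' = 1/14 + (1/14)*sqrt(1765). At the order-2 pole a set g(u) = (u - a)^2*f(u) = [(-9*u**2/7 + 17*u/6 - 2/25)/(u + 7/2)**3] / (u - a')^2.
Order-2 pole: residue = g'(a); g'(1/14 - (1/14)*sqrt(1765)) = 98215384/12403125 + (11652761852/61821640125)*sqrt(1765), so the residue is 98215384/12403125 + (11652761852/61821640125)*sqrt(1765).
The factor u**2 - u/7 - 9 splits as (u - a)(u - a') with a = 1/14 + (1/14)*sqrt(1765), a' = 1/14 - (1/14)*sqrt(1765). At the order-2 pole a set g(u) = (u - a)^2*f(u) = [(-9*u**2/7 + 17*u/6 - 2/25)/(u + 7/2)**3] / (u - a')^2.
Order-2 pole: residue = g'(a); g'(1/14 + (1/14)*sqrt(1765)) = 98215384/12403125 - (11652761852/61821640125)*sqrt(1765), so the residue is 98215384/12403125 - (11652761852/61821640125)*sqrt(1765).
List the singular points by increasing real part (a conjugate pair: the negative imaginary part first).


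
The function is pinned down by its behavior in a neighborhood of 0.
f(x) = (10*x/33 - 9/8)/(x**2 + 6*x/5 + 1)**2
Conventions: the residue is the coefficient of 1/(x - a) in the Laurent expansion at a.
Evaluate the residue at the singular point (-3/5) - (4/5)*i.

The factor x**2 + 6*x/5 + 1 splits as (x - a)(x - a') with a = (-3/5) - (4/5)*i, a' = (-3/5) + (4/5)*i. At the order-2 pole a set g(x) = (x - a)^2*f(x) = [10*x/33 - 9/8] / (x - a')^2.
Order-2 pole: residue = g'(a); g'((-3/5) - (4/5)*i) = -(14375/22528)*i, so the residue is -(14375/22528)*i.

The residue is -(14375/22528)*i.


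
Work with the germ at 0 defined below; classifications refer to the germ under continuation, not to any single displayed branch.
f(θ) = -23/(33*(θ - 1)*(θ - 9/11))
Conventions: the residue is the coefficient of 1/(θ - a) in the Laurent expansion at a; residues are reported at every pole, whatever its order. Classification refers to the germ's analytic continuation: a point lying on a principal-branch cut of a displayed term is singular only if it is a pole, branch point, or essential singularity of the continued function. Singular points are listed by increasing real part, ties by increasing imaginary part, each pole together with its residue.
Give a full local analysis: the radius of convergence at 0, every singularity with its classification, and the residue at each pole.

Denominator factor (θ - 1): pole of order 1 at 1, modulus 1.
Denominator factor (θ - 9/11): pole of order 1 at 9/11, modulus 9/11.
The radius of convergence is the smallest modulus among the singular points: 9/11.
At the order-1 pole 9/11 set g(θ) = (θ - (9/11))*f(θ) = -23/(33*(θ - 1)).
Simple pole: residue = g(a) at a = 9/11, which is 23/6.
At the order-1 pole 1 set g(θ) = (θ - (1))*f(θ) = -23/(33*(θ - 9/11)).
Simple pole: residue = g(a) at a = 1, which is -23/6.
List the singular points by increasing real part (a conjugate pair: the negative imaginary part first).

Radius of convergence at 0: 9/11.
At 9/11: a pole of order 1; residue 23/6.
At 1: a pole of order 1; residue -23/6.


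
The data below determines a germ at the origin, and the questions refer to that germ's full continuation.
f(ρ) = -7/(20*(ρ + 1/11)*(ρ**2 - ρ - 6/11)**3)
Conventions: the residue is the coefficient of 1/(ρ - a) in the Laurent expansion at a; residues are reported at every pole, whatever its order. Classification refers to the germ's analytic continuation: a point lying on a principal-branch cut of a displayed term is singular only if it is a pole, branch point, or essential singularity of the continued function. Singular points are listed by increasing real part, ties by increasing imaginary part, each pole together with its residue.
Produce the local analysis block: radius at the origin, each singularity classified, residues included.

Denominator factor (ρ + 1/11): pole of order 1 at -1/11, modulus 1/11.
Denominator factor (ρ**2 - ρ - 6/11)^3: discriminant 35/11, real irrational roots 1/2 + (1/22)*sqrt(385) and 1/2 - (1/22)*sqrt(385); poles of order 3, moduli 1/2 + (1/22)*sqrt(385) and -1/2 + (1/22)*sqrt(385).
The radius of convergence is the smallest modulus among the singular points: 1/11.
The factor ρ**2 - ρ - 6/11 splits as (ρ - a)(ρ - a') with a = 1/2 - (1/22)*sqrt(385), a' = 1/2 + (1/22)*sqrt(385). At the order-3 pole a set g(ρ) = (ρ - a)^3*f(ρ) = [-7/(20*(ρ + 1/11))] / (ρ - a')^3.
Order-3 pole: residue = g''(a)/2; g''(1/2 - (1/22)*sqrt(385)) = -12400927/3149280 - (3586929203/19289340000)*sqrt(385), so the residue is -12400927/6298560 - (3586929203/38578680000)*sqrt(385).
At the order-1 pole -1/11 set g(ρ) = (ρ - (-1/11))*f(ρ) = -7/(20*(ρ**2 - ρ - 6/11)**3).
Simple pole: residue = g(a) at a = -1/11, which is 12400927/3149280.
The factor ρ**2 - ρ - 6/11 splits as (ρ - a)(ρ - a') with a = 1/2 + (1/22)*sqrt(385), a' = 1/2 - (1/22)*sqrt(385). At the order-3 pole a set g(ρ) = (ρ - a)^3*f(ρ) = [-7/(20*(ρ + 1/11))] / (ρ - a')^3.
Order-3 pole: residue = g''(a)/2; g''(1/2 + (1/22)*sqrt(385)) = -12400927/3149280 + (3586929203/19289340000)*sqrt(385), so the residue is -12400927/6298560 + (3586929203/38578680000)*sqrt(385).
List the singular points by increasing real part (a conjugate pair: the negative imaginary part first).

Radius of convergence at 0: 1/11.
At 1/2 - (1/22)*sqrt(385): a pole of order 3; residue -12400927/6298560 - (3586929203/38578680000)*sqrt(385).
At -1/11: a pole of order 1; residue 12400927/3149280.
At 1/2 + (1/22)*sqrt(385): a pole of order 3; residue -12400927/6298560 + (3586929203/38578680000)*sqrt(385).


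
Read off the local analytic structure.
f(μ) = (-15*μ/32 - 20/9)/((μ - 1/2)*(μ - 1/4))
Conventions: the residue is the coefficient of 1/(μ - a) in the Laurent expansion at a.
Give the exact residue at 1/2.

At the order-1 pole 1/2 set g(μ) = (μ - (1/2))*f(μ) = (-15*μ/32 - 20/9)/(μ - 1/4).
Simple pole: residue = g(a) at a = 1/2, which is -1415/144.

The residue is -1415/144.


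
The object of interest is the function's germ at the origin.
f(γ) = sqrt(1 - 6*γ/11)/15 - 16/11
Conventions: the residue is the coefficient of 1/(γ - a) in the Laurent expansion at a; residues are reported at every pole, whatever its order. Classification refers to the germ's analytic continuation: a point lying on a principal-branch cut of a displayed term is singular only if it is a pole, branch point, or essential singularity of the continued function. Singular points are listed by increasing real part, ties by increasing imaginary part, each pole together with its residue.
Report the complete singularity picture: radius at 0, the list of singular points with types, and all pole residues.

Branch term (1/15)*sqrt(1 - γ/(11/6)): its argument vanishes at γ = 11/6, a square-root branch point, modulus 11/6.
The radius of convergence is the smallest modulus among the singular points: 11/6.

Radius of convergence at 0: 11/6.
At 11/6: an algebraic (square-root) branch point.


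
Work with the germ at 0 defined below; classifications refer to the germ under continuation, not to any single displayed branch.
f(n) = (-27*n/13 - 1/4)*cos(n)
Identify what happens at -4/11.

There is no denominator, hence no pole anywhere.
The factor cos(n) is entire.
So the germ continues analytically to -4/11.

The point is a regular point.


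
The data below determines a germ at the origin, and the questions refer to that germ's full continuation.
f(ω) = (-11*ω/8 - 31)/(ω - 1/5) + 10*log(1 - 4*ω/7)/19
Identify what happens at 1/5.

The point is a pole of order 1.

The denominator factor ω - 1/5 vanishes at 1/5 and appears to the power 1; the numerator there equals -1251/40, nonzero, and no other factor vanishes.
The branch terms are analytic at this point.
Hence a pole whose order is the multiplicity, 1.


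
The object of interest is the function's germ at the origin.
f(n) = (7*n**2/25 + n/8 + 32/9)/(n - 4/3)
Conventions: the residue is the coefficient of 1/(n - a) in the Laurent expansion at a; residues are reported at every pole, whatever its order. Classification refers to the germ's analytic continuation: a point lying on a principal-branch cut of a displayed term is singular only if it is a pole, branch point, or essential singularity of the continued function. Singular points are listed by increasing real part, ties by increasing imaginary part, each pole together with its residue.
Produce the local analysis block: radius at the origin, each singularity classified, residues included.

Denominator factor (n - 4/3): pole of order 1 at 4/3, modulus 4/3.
The radius of convergence is the smallest modulus among the singular points: 4/3.
At the order-1 pole 4/3 set g(n) = (n - (4/3))*f(n) = 7*n**2/25 + n/8 + 32/9.
Simple pole: residue = g(a) at a = 4/3, which is 211/50.

Radius of convergence at 0: 4/3.
At 4/3: a pole of order 1; residue 211/50.


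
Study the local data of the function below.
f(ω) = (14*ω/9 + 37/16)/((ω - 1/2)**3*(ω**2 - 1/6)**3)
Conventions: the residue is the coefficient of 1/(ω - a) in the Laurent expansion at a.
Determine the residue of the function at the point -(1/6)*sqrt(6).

The factor ω**2 - 1/6 splits as (ω - a)(ω - a') with a = -(1/6)*sqrt(6), a' = (1/6)*sqrt(6). At the order-3 pole a set g(ω) = (ω - a)^3*f(ω) = [(14*ω/9 + 37/16)/(ω - 1/2)**3] / (ω - a')^3.
Order-3 pole: residue = g''(a)/2; g''(-(1/6)*sqrt(6)) = -4324752 + (7062759/4)*sqrt(6), so the residue is -2162376 + (7062759/8)*sqrt(6).

The residue is -2162376 + (7062759/8)*sqrt(6).


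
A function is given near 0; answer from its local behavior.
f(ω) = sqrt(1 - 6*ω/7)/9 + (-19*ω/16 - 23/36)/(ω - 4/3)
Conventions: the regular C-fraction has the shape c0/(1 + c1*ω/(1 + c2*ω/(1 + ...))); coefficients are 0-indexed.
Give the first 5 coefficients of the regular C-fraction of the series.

Taylor coefficients (expand at 0): a_0 = 85/144, a_1 = 101/84, a_2 = 727/784, a_3 = 15339/21952, a_4 = 322695/614656.
c0 = a_0 = 85/144. Peel one level at a time: if S = 1 + c*ω/S' with S'(0) = 1, then c is the ω-coefficient of S and S' = c*ω/(S - 1).
S_1 = c0/f = 1 + (-1212/595)*ω + (912789/354025)*ω^2 + ...; c1 = -1212/595.
S_2 = c1*ω/(S_1 - 1) = 1 + (304263/240380)*ω + (27261/1999396)*ω^2 + ...; c2 = 304263/240380.
S_3 = c2*ω/(S_2 - 1) = 1 + (-257465/23901549)*ω + (-78597205/112005498402)*ω^2 + ...; c3 = -257465/23901549.
S_4 = c3*ω/(S_3 - 1) = 1 + (-93391973/1433619642)*ω + ...; c4 = -93391973/1433619642.

The regular C-fraction coefficients are [85/144, -1212/595, 304263/240380, -257465/23901549, -93391973/1433619642].


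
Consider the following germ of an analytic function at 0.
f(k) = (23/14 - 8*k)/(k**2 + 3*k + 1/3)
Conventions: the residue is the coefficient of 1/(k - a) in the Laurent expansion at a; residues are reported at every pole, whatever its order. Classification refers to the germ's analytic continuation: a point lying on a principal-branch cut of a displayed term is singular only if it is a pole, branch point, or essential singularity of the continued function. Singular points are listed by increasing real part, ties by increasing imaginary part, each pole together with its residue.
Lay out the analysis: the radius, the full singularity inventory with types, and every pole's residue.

Denominator factor (k**2 + 3*k + 1/3): discriminant 23/3, real irrational roots -3/2 + (1/6)*sqrt(69) and -3/2 - (1/6)*sqrt(69); poles of order 1, moduli 3/2 - (1/6)*sqrt(69) and 3/2 + (1/6)*sqrt(69).
The radius of convergence is the smallest modulus among the singular points: 3/2 - (1/6)*sqrt(69).
The factor k**2 + 3*k + 1/3 splits as (k - a)(k - a') with a = -3/2 - (1/6)*sqrt(69), a' = -3/2 + (1/6)*sqrt(69). At the order-1 pole a set g(k) = (k - a)*f(k) = [23/14 - 8*k] / (k - a').
Simple pole: residue = g(a) at a = -3/2 - (1/6)*sqrt(69), which is -4 - (191/322)*sqrt(69).
The factor k**2 + 3*k + 1/3 splits as (k - a)(k - a') with a = -3/2 + (1/6)*sqrt(69), a' = -3/2 - (1/6)*sqrt(69). At the order-1 pole a set g(k) = (k - a)*f(k) = [23/14 - 8*k] / (k - a').
Simple pole: residue = g(a) at a = -3/2 + (1/6)*sqrt(69), which is -4 + (191/322)*sqrt(69).
List the singular points by increasing real part (a conjugate pair: the negative imaginary part first).

Radius of convergence at 0: 3/2 - (1/6)*sqrt(69).
At -3/2 - (1/6)*sqrt(69): a pole of order 1; residue -4 - (191/322)*sqrt(69).
At -3/2 + (1/6)*sqrt(69): a pole of order 1; residue -4 + (191/322)*sqrt(69).


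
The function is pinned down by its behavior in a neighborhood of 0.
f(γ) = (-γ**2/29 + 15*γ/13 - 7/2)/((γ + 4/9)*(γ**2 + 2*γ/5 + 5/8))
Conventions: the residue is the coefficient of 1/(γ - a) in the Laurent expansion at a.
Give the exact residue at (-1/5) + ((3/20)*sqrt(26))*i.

The residue is (4882743/1575106) + ((456636/10238189)*sqrt(26))*i.

The factor γ**2 + 2*γ/5 + 5/8 splits as (γ - a)(γ - a') with a = (-1/5) + ((3/20)*sqrt(26))*i, a' = (-1/5) - ((3/20)*sqrt(26))*i. At the order-1 pole a set g(γ) = (γ - a)*f(γ) = [(-γ**2/29 + 15*γ/13 - 7/2)/(γ + 4/9)] / (γ - a').
Simple pole: residue = g(a) at a = (-1/5) + ((3/20)*sqrt(26))*i, which is (4882743/1575106) + ((456636/10238189)*sqrt(26))*i.


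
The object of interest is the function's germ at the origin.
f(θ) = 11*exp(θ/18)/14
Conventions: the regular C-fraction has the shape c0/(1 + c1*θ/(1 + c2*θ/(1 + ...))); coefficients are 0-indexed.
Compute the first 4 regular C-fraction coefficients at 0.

Taylor coefficients (expand at 0): a_0 = 11/14, a_1 = 11/252, a_2 = 11/9072, a_3 = 11/489888.
c0 = a_0 = 11/14. Peel one level at a time: if S = 1 + c*θ/S' with S'(0) = 1, then c is the θ-coefficient of S and S' = c*θ/(S - 1).
S_1 = c0/f = 1 + (-1/18)*θ + (1/648)*θ^2 + ...; c1 = -1/18.
S_2 = c1*θ/(S_1 - 1) = 1 + (1/36)*θ + (1/3888)*θ^2 + ...; c2 = 1/36.
S_3 = c2*θ/(S_2 - 1) = 1 + (-1/108)*θ + ...; c3 = -1/108.

The regular C-fraction coefficients are [11/14, -1/18, 1/36, -1/108].


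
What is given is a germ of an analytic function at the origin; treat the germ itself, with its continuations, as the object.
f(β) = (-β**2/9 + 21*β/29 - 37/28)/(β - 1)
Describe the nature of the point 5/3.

The point is a regular point.

Denominator factors: β - 1 = 2/3 at β = 5/3 — none vanishes.
So the germ continues analytically to 5/3.


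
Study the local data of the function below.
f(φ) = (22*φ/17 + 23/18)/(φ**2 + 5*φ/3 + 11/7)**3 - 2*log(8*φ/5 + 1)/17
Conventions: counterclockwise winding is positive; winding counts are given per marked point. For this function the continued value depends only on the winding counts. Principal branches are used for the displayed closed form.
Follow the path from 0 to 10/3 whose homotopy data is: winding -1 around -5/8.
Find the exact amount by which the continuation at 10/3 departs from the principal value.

The rational part is single-valued and drops out of the difference; each branch term changes only by its own monodromy.
(-2/17)*log(1 - φ/(-5/8)): each positive loop around -5/8 adds 2*pi*i to the log, so winding -1 contributes (-2/17)*(-1)*2*pi*i = (4/17)*pi*i.
Summing the contributions at φ = 10/3 gives (4/17)*pi*i.

Continued minus principal equals (4/17)*pi*i.


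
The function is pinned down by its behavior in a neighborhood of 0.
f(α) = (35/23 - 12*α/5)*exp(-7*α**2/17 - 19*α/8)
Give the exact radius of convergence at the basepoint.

The radius of convergence is infinite.

The factor exp(-7*α**2/17 - 19*α/8) is entire and contributes no finite singular point.
The polynomial part has no poles.
No finite singular points: the Taylor series at 0 converges everywhere.


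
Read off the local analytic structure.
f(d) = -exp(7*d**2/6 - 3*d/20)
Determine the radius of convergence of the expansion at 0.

The radius of convergence is infinite.

The factor exp(7*d**2/6 - 3*d/20) is entire and contributes no finite singular point.
The polynomial part has no poles.
No finite singular points: the Taylor series at 0 converges everywhere.


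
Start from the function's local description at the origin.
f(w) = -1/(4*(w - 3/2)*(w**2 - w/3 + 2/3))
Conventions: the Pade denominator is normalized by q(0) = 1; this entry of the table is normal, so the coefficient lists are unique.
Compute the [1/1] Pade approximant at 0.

The Pade approximant has numerator coefficients [1/4, 11/28]; denominator coefficients [1, 17/42].

Taylor coefficients needed (expand at 0): a_0 = 1/4, a_1 = 7/24, a_2 = -17/144.
Write the denominator as Q(w) = 1 + q1*w. Requiring Q*f - P = O(w^3) with deg P <= 1 kills the coefficients of w^2..w^2 in Q*f:
  w^2: a_2 + q1*a_1 = 0, i.e. -17/144 + (7/24)*q1 = 0.
Solving this linear system: q1 = 17/42.
The numerator is Q*f truncated at degree 1: P0 = a_0 = 1/4; P1 = a_1 + q1*a_0 = 11/28.


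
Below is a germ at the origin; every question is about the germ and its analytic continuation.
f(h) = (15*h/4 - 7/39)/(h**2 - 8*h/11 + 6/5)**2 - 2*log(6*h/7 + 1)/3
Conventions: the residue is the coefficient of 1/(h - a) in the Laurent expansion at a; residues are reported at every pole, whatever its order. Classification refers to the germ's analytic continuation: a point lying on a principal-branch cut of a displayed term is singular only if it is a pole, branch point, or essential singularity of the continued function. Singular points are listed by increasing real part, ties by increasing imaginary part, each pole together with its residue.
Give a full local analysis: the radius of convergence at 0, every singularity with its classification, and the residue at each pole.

Radius of convergence at 0: (1/5)*sqrt(30).
At -7/6: a logarithmic branch point.
At (4/11) - ((1/55)*sqrt(3230))*i: a pole of order 2; residue ((76835/16275324)*sqrt(3230))*i.
At (4/11) + ((1/55)*sqrt(3230))*i: a pole of order 2; residue -((76835/16275324)*sqrt(3230))*i.

Denominator factor (h**2 - 8*h/11 + 6/5)^2: discriminant -2584/605, complex-conjugate roots (4/11) + ((1/55)*sqrt(3230))*i and (4/11) - ((1/55)*sqrt(3230))*i; poles of order 2, moduli (1/5)*sqrt(30) and (1/5)*sqrt(30).
Branch term (-2/3)*log(1 - h/(-7/6)): its argument vanishes at h = -7/6, a logarithmic branch point, modulus 7/6.
The radius of convergence is the smallest modulus among the singular points: (1/5)*sqrt(30).
The branch term is analytic at (4/11) - ((1/55)*sqrt(3230))*i and contributes nothing to the residue; only the rational part matters.
The factor h**2 - 8*h/11 + 6/5 splits as (h - a)(h - a') with a = (4/11) - ((1/55)*sqrt(3230))*i, a' = (4/11) + ((1/55)*sqrt(3230))*i. At the order-2 pole a set g(h) = (h - a)^2*(rational part) = [15*h/4 - 7/39] / (h - a')^2.
Order-2 pole: residue = g'(a); g'((4/11) - ((1/55)*sqrt(3230))*i) = ((76835/16275324)*sqrt(3230))*i, so the residue is ((76835/16275324)*sqrt(3230))*i.
The branch term is analytic at (4/11) + ((1/55)*sqrt(3230))*i and contributes nothing to the residue; only the rational part matters.
The factor h**2 - 8*h/11 + 6/5 splits as (h - a)(h - a') with a = (4/11) + ((1/55)*sqrt(3230))*i, a' = (4/11) - ((1/55)*sqrt(3230))*i. At the order-2 pole a set g(h) = (h - a)^2*(rational part) = [15*h/4 - 7/39] / (h - a')^2.
Order-2 pole: residue = g'(a); g'((4/11) + ((1/55)*sqrt(3230))*i) = -((76835/16275324)*sqrt(3230))*i, so the residue is -((76835/16275324)*sqrt(3230))*i.
List the singular points by increasing real part (a conjugate pair: the negative imaginary part first).


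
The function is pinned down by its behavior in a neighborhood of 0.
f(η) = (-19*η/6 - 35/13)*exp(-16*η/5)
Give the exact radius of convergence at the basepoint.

The radius of convergence is infinite.

The factor exp(-16*η/5) is entire and contributes no finite singular point.
The polynomial part has no poles.
No finite singular points: the Taylor series at 0 converges everywhere.


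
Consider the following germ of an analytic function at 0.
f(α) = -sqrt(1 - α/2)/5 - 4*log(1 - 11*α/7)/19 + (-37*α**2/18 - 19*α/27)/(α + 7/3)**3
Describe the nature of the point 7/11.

The term (-4/19)*log(1 - α/(7/11)) has argument 1 - 7/11/(7/11) = 0 at 7/11: a logarithmic (infinitely-sheeted) branch point; the remaining terms are analytic or single-valued there.

The point is a logarithmic branch point.


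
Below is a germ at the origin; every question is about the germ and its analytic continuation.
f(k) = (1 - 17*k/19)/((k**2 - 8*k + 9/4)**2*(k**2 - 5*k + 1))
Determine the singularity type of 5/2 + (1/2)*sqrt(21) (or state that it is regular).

The denominator factor k**2 - 5*k + 1 vanishes at 5/2 + (1/2)*sqrt(21) and appears to the power 1; the numerator there equals -47/38 - (17/38)*sqrt(21), nonzero, and no other factor vanishes.
Hence a pole whose order is the multiplicity, 1.

The point is a pole of order 1.


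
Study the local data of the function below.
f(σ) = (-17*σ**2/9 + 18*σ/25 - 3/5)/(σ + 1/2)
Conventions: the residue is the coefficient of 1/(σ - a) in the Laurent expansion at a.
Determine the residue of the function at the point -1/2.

At the order-1 pole -1/2 set g(σ) = (σ - (-1/2))*f(σ) = -17*σ**2/9 + 18*σ/25 - 3/5.
Simple pole: residue = g(a) at a = -1/2, which is -1289/900.

The residue is -1289/900.


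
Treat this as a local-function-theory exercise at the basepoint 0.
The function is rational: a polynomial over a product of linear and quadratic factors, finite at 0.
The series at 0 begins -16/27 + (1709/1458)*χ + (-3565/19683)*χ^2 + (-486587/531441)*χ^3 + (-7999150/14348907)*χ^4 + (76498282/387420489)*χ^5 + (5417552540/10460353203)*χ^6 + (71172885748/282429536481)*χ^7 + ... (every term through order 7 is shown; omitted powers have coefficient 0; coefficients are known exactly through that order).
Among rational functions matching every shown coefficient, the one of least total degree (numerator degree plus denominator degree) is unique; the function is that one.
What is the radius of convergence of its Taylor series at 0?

The radius of convergence is (1/2)*sqrt(6).

No rational of total degree below 4 reproduces all 8 coefficients; solving the [2/2] Pade equations on them gives f(χ) = (-13*χ**2/6 + 29*χ/12 - 8/9)/(χ**2 - 10*χ/9 + 3/2), whose expansion matches every shown term.
Denominator factor (χ**2 - 10*χ/9 + 3/2): discriminant -386/81, complex-conjugate roots (5/9) + ((1/18)*sqrt(386))*i and (5/9) - ((1/18)*sqrt(386))*i; poles of order 1, moduli (1/2)*sqrt(6) and (1/2)*sqrt(6).
The radius of convergence is the smallest modulus among the singular points: (1/2)*sqrt(6).


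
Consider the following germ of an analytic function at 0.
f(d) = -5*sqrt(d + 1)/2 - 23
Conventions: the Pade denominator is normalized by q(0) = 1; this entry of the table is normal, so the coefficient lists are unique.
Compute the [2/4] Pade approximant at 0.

The Pade approximant has numerator coefficients [-51/2, -1358947/45452, -1371097/181808]; denominator coefficients [1, 12766/11363, 2874/11363, -865/181808, 405/1454464].

Taylor coefficients needed (expand at 0): a_0 = -51/2, a_1 = -5/4, a_2 = 5/16, a_3 = -5/32, a_4 = 25/256, a_5 = -35/512, a_6 = 105/2048.
Write the denominator as Q(d) = 1 + q1*d + q2*d^2 + q3*d^3 + q4*d^4. Requiring Q*f - P = O(d^7) with deg P <= 2 kills the coefficients of d^3..d^6 in Q*f:
  d^3: a_3 + q1*a_2 + q2*a_1 + q3*a_0 = 0, i.e. -5/32 + (5/16)*q1 + (-5/4)*q2 + (-51/2)*q3 = 0.
  d^4: a_4 + q1*a_3 + q2*a_2 + q3*a_1 + q4*a_0 = 0, i.e. 25/256 + (-5/32)*q1 + (5/16)*q2 + (-5/4)*q3 + (-51/2)*q4 = 0.
  d^5: a_5 + q1*a_4 + q2*a_3 + q3*a_2 + q4*a_1 = 0, i.e. -35/512 + (25/256)*q1 + (-5/32)*q2 + (5/16)*q3 + (-5/4)*q4 = 0.
  d^6: a_6 + q1*a_5 + q2*a_4 + q3*a_3 + q4*a_2 = 0, i.e. 105/2048 + (-35/512)*q1 + (25/256)*q2 + (-5/32)*q3 + (5/16)*q4 = 0.
Solving this linear system: q1 = 12766/11363, q2 = 2874/11363, q3 = -865/181808, q4 = 405/1454464.
The numerator is Q*f truncated at degree 2: P0 = a_0 = -51/2; P1 = a_1 + q1*a_0 = -1358947/45452; P2 = a_2 + q1*a_1 + q2*a_0 = -1371097/181808.


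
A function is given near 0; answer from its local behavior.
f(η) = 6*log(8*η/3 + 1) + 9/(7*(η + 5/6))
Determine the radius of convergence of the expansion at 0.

The radius of convergence is 3/8.

Denominator factor (η + 5/6): pole of order 1 at -5/6, modulus 5/6.
Branch term (6)*log(1 - η/(-3/8)): its argument vanishes at η = -3/8, a logarithmic branch point, modulus 3/8.
The radius of convergence is the smallest modulus among the singular points: 3/8.


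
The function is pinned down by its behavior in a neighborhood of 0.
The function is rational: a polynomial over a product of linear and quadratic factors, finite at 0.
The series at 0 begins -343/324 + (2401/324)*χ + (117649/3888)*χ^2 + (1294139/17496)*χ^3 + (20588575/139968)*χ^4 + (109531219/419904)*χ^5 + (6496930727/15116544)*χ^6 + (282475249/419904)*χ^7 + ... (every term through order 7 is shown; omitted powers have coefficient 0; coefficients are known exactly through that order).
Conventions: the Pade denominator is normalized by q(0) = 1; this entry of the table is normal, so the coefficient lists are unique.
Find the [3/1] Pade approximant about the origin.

The Pade approximant has numerator coefficients [-343/324, 271313/28512, 1327753/85536, 42471289/3079296]; denominator coefficients [1, -175/88].

Taylor coefficients needed (read off): a_0 = -343/324, a_1 = 2401/324, a_2 = 117649/3888, a_3 = 1294139/17496, a_4 = 20588575/139968.
Write the denominator as Q(χ) = 1 + q1*χ. Requiring Q*f - P = O(χ^5) with deg P <= 3 kills the coefficients of χ^4..χ^4 in Q*f:
  χ^4: a_4 + q1*a_3 = 0, i.e. 20588575/139968 + (1294139/17496)*q1 = 0.
Solving this linear system: q1 = -175/88.
The numerator is Q*f truncated at degree 3: P0 = a_0 = -343/324; P1 = a_1 + q1*a_0 = 271313/28512; P2 = a_2 + q1*a_1 = 1327753/85536; P3 = a_3 + q1*a_2 = 42471289/3079296.


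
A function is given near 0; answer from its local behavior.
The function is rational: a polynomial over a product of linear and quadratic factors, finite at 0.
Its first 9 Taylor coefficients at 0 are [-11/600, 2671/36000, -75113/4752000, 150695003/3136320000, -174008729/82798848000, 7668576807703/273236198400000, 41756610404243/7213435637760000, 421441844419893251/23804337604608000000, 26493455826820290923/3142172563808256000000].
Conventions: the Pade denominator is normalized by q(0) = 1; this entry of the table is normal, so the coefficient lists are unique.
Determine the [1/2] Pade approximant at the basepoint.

Taylor coefficients needed (read off): a_0 = -11/600, a_1 = 2671/36000, a_2 = -75113/4752000, a_3 = 150695003/3136320000.
Write the denominator as Q(λ) = 1 + q1*λ + q2*λ^2. Requiring Q*f - P = O(λ^4) with deg P <= 1 kills the coefficients of λ^2..λ^3 in Q*f:
  λ^2: a_2 + q1*a_1 + q2*a_0 = 0, i.e. -75113/4752000 + (2671/36000)*q1 + (-11/600)*q2 = 0.
  λ^3: a_3 + q1*a_2 + q2*a_1 = 0, i.e. 150695003/3136320000 + (-75113/4752000)*q1 + (2671/36000)*q2 = 0.
Solving this linear system: q1 = 1386995/24781812, q2 = -144404529/227166610.
The numerator is Q*f truncated at degree 1: P0 = a_0 = -11/600; P1 = a_1 + q1*a_0 = 13736701/187741000.

The Pade approximant has numerator coefficients [-11/600, 13736701/187741000]; denominator coefficients [1, 1386995/24781812, -144404529/227166610].


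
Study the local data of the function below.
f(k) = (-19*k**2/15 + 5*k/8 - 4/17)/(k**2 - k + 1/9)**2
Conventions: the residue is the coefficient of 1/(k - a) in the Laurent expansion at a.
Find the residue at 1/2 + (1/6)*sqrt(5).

The residue is (2333/17000)*sqrt(5).

The factor k**2 - k + 1/9 splits as (k - a)(k - a') with a = 1/2 + (1/6)*sqrt(5), a' = 1/2 - (1/6)*sqrt(5). At the order-2 pole a set g(k) = (k - a)^2*f(k) = [-19*k**2/15 + 5*k/8 - 4/17] / (k - a')^2.
Order-2 pole: residue = g'(a); g'(1/2 + (1/6)*sqrt(5)) = (2333/17000)*sqrt(5), so the residue is (2333/17000)*sqrt(5).


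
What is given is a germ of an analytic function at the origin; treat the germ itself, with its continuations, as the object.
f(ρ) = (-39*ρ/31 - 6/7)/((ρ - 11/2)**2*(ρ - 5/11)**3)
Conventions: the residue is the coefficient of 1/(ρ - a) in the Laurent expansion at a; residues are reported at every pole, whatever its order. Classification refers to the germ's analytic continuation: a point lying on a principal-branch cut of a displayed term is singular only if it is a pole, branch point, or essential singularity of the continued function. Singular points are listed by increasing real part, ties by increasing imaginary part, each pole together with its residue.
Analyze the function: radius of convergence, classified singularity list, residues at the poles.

Radius of convergence at 0: 5/11.
At 5/11: a pole of order 3; residue -95917184/3660236433.
At 11/2: a pole of order 2; residue 95917184/3660236433.

Denominator factor (ρ - 11/2)^2: pole of order 2 at 11/2, modulus 11/2.
Denominator factor (ρ - 5/11)^3: pole of order 3 at 5/11, modulus 5/11.
The radius of convergence is the smallest modulus among the singular points: 5/11.
At the order-3 pole 5/11 set g(ρ) = (ρ - (5/11))^3*f(ρ) = (-39*ρ/31 - 6/7)/(ρ - 11/2)**2.
Order-3 pole: residue = g''(a)/2; g''(5/11) = -191834368/3660236433, so the residue is -95917184/3660236433.
At the order-2 pole 11/2 set g(ρ) = (ρ - (11/2))^2*f(ρ) = (-39*ρ/31 - 6/7)/(ρ - 5/11)**3.
Order-2 pole: residue = g'(a); g'(11/2) = 95917184/3660236433, so the residue is 95917184/3660236433.
List the singular points by increasing real part (a conjugate pair: the negative imaginary part first).


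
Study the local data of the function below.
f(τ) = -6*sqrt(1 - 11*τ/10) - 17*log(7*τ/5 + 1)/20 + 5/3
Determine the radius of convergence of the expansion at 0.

The radius of convergence is 5/7.

Branch term (-17/20)*log(1 - τ/(-5/7)): its argument vanishes at τ = -5/7, a logarithmic branch point, modulus 5/7.
Branch term (-6)*sqrt(1 - τ/(10/11)): its argument vanishes at τ = 10/11, a square-root branch point, modulus 10/11.
The radius of convergence is the smallest modulus among the singular points: 5/7.


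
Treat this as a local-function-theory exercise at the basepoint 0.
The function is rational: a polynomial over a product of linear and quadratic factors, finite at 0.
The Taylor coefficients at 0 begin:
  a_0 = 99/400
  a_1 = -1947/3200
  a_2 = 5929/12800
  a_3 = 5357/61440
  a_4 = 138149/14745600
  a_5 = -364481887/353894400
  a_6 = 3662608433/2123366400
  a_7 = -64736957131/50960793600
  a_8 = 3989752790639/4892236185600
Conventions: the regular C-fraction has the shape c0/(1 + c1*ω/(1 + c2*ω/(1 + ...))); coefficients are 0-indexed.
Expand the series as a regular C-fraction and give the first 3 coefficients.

Taylor coefficients (read off): a_0 = 99/400, a_1 = -1947/3200, a_2 = 5929/12800.
c0 = a_0 = 99/400. Peel one level at a time: if S = 1 + c*ω/S' with S'(0) = 1, then c is the ω-coefficient of S and S' = c*ω/(S - 1).
S_1 = c0/f = 1 + (59/24)*ω + (267/64)*ω^2 + ...; c1 = 59/24.
S_2 = c1*ω/(S_1 - 1) = 1 + (-801/472)*ω + ...; c2 = -801/472.

The regular C-fraction coefficients are [99/400, 59/24, -801/472].


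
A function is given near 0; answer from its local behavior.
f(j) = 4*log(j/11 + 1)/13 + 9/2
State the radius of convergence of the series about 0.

The radius of convergence is 11.

Branch term (4/13)*log(1 - j/(-11)): its argument vanishes at j = -11, a logarithmic branch point, modulus 11.
The radius of convergence is the smallest modulus among the singular points: 11.


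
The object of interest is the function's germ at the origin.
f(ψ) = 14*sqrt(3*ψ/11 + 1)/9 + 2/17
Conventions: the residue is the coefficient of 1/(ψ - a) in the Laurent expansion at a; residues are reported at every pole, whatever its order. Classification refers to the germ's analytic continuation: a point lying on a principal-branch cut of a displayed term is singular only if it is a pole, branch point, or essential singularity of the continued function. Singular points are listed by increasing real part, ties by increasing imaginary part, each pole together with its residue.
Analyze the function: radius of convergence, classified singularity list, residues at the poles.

Branch term (14/9)*sqrt(1 - ψ/(-11/3)): its argument vanishes at ψ = -11/3, a square-root branch point, modulus 11/3.
The radius of convergence is the smallest modulus among the singular points: 11/3.

Radius of convergence at 0: 11/3.
At -11/3: an algebraic (square-root) branch point.
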